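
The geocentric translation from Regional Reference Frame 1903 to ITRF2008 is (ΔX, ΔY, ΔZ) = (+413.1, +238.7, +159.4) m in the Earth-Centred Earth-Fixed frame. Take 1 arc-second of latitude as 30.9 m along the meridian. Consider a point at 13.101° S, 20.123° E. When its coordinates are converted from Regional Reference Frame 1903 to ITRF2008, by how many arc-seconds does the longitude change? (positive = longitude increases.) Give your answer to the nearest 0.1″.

Δλ = 2.7″

sin φ = -0.226668, cos φ = 0.973972, sin λ = 0.344037, cos λ = 0.938956.
East component: ΔE = −sin λ·ΔX + cos λ·ΔY = −(0.344037)(413.1) + (0.938956)(238.7) = 82.01 m.
1° of latitude spans 3600 × 30.90 = 111240 m; at latitude φ, 1° of longitude spans that × cos φ = 108344.6 m, so Δλ = 82.01 / 108344.6 × 3600 = 2.725″.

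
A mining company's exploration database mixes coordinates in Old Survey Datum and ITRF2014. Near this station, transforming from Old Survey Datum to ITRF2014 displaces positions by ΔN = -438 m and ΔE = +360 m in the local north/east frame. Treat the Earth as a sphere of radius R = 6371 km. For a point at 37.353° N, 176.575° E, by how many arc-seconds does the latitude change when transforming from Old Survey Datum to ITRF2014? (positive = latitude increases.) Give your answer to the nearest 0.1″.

Δφ = -14.2″

On a sphere of radius R, 1 rad of latitude = R, so Δφ = ΔN / R = -438.0 / 6371000 = -6.8749e-05 rad = -14.181″.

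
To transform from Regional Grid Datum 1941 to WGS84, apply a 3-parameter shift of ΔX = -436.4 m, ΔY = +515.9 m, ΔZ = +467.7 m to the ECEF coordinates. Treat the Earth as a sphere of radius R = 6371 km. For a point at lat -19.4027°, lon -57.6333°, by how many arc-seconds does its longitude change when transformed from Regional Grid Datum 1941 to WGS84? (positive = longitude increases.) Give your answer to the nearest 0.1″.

sin φ = -0.332206, cos φ = 0.943207, sin λ = -0.844639, cos λ = 0.535336.
East component: ΔE = −sin λ·ΔX + cos λ·ΔY = −(-0.844639)(-436.4) + (0.535336)(515.9) = -92.42 m.
1° of latitude spans πR/180 = 111195 m; at latitude φ, 1° of longitude spans that × cos φ = 104879.8 m, so Δλ = -92.42 / 104879.8 × 3600 = -3.172″.

Δλ = -3.2″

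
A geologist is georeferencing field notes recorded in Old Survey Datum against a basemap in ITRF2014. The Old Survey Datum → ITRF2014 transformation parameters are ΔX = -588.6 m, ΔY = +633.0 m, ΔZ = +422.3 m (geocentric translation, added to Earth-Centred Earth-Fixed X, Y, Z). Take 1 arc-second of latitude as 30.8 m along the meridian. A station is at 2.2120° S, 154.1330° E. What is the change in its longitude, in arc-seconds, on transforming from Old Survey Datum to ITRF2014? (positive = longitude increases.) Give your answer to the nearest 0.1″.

sin φ = -0.038597, cos φ = 0.999255, sin λ = 0.436284, cos λ = -0.899809.
East component: ΔE = −sin λ·ΔX + cos λ·ΔY = −(0.436284)(-588.6) + (-0.899809)(633.0) = -312.78 m.
1° of latitude spans 3600 × 30.80 = 110880 m; at latitude φ, 1° of longitude spans that × cos φ = 110797.4 m, so Δλ = -312.78 / 110797.4 × 3600 = -10.163″.

Δλ = -10.2″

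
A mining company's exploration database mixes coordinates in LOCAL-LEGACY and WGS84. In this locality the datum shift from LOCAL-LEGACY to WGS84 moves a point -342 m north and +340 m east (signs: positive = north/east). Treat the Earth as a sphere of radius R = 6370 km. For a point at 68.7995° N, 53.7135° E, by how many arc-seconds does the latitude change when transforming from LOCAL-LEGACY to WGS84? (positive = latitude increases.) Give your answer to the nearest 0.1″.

On a sphere of radius R, 1 rad of latitude = R, so Δφ = ΔN / R = -342.0 / 6370000 = -5.3689e-05 rad = -11.074″.

Δφ = -11.1″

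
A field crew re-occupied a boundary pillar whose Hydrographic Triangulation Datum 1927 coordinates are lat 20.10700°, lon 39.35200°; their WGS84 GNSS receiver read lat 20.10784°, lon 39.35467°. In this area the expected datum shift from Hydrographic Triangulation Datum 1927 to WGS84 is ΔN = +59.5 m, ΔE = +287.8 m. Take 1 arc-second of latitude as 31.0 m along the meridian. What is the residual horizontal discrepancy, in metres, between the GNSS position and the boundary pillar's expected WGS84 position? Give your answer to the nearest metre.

Observed coordinate differences: Δφ = +0.00084°, Δλ = +0.00267°.
Converting to metres (1° lat = 111600 m, cos φ = 0.939052): observed ΔN = 93.7 m, observed ΔE = 279.8 m.
Subtracting the expected shift leaves a residual of 93.7 − (59.5) = 34.2 m north and 279.8 − (287.8) = -8.0 m east.
Residual distance = √(34.2² + (-8.0)²) = 35.2 m.

35 m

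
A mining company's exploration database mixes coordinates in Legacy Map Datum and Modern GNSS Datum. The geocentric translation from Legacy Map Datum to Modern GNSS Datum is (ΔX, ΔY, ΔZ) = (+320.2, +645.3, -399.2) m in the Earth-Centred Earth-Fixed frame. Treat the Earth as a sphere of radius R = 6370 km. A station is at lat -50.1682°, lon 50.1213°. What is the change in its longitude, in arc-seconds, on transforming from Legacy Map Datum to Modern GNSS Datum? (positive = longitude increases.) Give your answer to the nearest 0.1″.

sin φ = -0.767928, cos φ = 0.640536, sin λ = 0.767404, cos λ = 0.641164.
East component: ΔE = −sin λ·ΔX + cos λ·ΔY = −(0.767404)(320.2) + (0.641164)(645.3) = 168.02 m.
1° of latitude spans πR/180 = 111177 m; at latitude φ, 1° of longitude spans that × cos φ = 71213.2 m, so Δλ = 168.02 / 71213.2 × 3600 = 8.494″.

Δλ = 8.5″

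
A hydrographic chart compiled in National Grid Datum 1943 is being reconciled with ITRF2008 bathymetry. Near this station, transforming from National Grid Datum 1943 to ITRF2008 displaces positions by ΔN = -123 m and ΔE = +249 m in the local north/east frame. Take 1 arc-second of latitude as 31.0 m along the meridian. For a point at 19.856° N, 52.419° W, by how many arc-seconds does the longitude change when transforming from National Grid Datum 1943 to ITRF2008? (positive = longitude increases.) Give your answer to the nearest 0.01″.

Δλ = 8.54″

At latitude 19.856°, cos φ = 0.940549.
1″ of longitude at this latitude = 31.00 × cos φ = 29.1570 m, so Δλ = 249.0 / 29.1570 = 8.540″.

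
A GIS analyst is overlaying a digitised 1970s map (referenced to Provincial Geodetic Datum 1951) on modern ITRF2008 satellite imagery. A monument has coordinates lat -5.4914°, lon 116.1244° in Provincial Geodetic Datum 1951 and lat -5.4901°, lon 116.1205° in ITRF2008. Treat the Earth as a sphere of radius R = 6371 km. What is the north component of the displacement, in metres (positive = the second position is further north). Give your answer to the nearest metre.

Δφ = -5.4901° − -5.4914° = +0.0013°; Δλ = 116.1205° − 116.1244° = -0.0039°.
1° along a meridian = πR/180 = 111195 m.
ΔN = Δφ × 111195 = 144.6 m; ΔE = Δλ × 111195 × cos(-5.4914°) = -0.0039 × 111195 × 0.995411 = -431.7 m.

ΔN = 145 m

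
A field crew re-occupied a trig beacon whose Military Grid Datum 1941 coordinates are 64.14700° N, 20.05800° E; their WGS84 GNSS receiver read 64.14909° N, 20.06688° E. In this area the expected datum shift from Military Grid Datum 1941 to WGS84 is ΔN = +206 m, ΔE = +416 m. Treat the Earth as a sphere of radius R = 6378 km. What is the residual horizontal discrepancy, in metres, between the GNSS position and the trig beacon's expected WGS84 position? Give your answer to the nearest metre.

Observed coordinate differences: Δφ = +0.00209°, Δλ = +0.00888°.
Converting to metres (1° lat = 111317 m, cos φ = 0.436064): observed ΔN = 232.7 m, observed ΔE = 431.0 m.
Subtracting the expected shift leaves a residual of 232.7 − (206) = 26.7 m north and 431.0 − (416) = 15.0 m east.
Residual distance = √(26.7² + 15.0²) = 30.6 m.

31 m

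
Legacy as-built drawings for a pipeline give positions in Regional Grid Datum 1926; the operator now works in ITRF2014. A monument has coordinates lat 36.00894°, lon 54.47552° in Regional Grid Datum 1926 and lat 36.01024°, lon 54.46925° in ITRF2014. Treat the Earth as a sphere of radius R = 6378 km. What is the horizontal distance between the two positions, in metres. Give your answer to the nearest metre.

583 m

Δφ = 36.01024° − 36.00894° = +0.00130°; Δλ = 54.46925° − 54.47552° = -0.00627°.
1° along a meridian = πR/180 = 111317 m.
ΔN = Δφ × 111317 = 144.7 m; ΔE = Δλ × 111317 × cos(36.00894°) = -0.00627 × 111317 × 0.808925 = -564.6 m.
Distance = √(ΔE² + ΔN²) = √((-564.6)² + 144.7²) = 582.8 m.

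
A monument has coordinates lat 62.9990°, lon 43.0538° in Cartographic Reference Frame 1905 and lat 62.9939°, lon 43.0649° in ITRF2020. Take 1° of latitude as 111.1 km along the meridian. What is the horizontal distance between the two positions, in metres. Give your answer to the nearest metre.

797 m

Δφ = 62.9939° − 62.9990° = -0.0051°; Δλ = 43.0649° − 43.0538° = +0.0111°.
ΔN = Δφ × 111100 = -566.6 m; ΔE = Δλ × 111100 × cos(62.9990°) = +0.0111 × 111100 × 0.454006 = 559.9 m.
Distance = √(ΔE² + ΔN²) = √(559.9² + (-566.6)²) = 796.6 m.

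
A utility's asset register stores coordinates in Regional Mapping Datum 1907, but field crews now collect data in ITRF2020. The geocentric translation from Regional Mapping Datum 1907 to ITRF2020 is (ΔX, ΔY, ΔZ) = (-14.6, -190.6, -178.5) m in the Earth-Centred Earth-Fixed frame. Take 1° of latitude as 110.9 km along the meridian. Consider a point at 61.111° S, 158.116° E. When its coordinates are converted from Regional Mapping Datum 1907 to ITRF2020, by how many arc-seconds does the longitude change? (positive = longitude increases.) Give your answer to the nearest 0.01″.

Δλ = 12.25″

sin φ = -0.875557, cos φ = 0.483114, sin λ = 0.372729, cos λ = -0.927940.
East component: ΔE = −sin λ·ΔX + cos λ·ΔY = −(0.372729)(-14.6) + (-0.927940)(-190.6) = 182.31 m.
1° of latitude spans 110900 m; at latitude φ, 1° of longitude spans that × cos φ = 53577.4 m, so Δλ = 182.31 / 53577.4 × 3600 = 12.250″.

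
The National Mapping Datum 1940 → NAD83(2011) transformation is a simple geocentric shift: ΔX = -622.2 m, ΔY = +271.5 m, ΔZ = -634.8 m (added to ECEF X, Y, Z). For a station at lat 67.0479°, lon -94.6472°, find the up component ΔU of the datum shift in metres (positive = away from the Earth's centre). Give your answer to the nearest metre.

ΔU = -670 m

At φ = 67.0479°, λ = -94.6472°: sin φ = 0.920831, cos φ = 0.389961, sin λ = -0.996712, cos λ = -0.081020.
ΔU = cos φ cos λ·ΔX + cos φ sin λ·ΔY + sin φ·ΔZ = (0.389961)(-0.081020)(-622.2) + (0.389961)(-0.996712)(271.5) + (0.920831)(-634.8) = -670.41 m.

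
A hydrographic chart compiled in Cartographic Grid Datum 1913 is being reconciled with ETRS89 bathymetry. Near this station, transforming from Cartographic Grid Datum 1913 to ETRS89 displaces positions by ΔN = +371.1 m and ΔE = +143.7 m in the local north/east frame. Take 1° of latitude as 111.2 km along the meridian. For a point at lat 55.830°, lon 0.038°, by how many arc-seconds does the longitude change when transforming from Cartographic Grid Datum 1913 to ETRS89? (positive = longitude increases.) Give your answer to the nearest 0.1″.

At latitude 55.830°, cos φ = 0.561650.
1° of longitude at this latitude = 111.2 × cos φ = 62.46 km, so Δλ = 143.7 / 62455.5 = 0.0023008° = 8.283″.

Δλ = 8.3″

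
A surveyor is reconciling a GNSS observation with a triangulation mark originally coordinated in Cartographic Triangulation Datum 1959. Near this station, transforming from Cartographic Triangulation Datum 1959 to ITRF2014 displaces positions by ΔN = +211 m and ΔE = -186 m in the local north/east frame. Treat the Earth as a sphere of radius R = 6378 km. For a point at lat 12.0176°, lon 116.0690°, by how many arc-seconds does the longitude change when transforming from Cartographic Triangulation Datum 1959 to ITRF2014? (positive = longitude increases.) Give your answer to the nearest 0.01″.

Δλ = -6.15″

At latitude 12.0176°, cos φ = 0.978084.
One radian of longitude at latitude φ spans R cos φ, so Δλ = ΔE / (R cos φ) = -186.0 / (6378000 × 0.978084) = -2.9816e-05 rad = -6.150″.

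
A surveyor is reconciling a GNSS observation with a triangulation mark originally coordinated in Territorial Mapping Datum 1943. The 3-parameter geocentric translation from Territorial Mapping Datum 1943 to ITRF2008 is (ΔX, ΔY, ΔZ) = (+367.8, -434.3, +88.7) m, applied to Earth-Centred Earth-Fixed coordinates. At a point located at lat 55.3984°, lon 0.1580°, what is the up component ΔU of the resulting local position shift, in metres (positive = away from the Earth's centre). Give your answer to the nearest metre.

At φ = 55.3984°, λ = 0.1580°: sin φ = 0.823121, cos φ = 0.567867, sin λ = 0.002758, cos λ = 0.999996.
ΔU = cos φ cos λ·ΔX + cos φ sin λ·ΔY + sin φ·ΔZ = (0.567867)(0.999996)(367.8) + (0.567867)(0.002758)(-434.3) + (0.823121)(88.7) = 281.19 m.

ΔU = 281 m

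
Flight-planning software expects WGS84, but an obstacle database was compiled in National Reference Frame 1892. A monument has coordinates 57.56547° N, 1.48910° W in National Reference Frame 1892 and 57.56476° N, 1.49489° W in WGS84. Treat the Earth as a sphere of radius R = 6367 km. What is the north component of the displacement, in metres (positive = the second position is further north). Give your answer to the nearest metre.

ΔN = -79 m

Δφ = 57.56476° − 57.56547° = -0.00071°; Δλ = -1.49489° − -1.48910° = -0.00579°.
1° along a meridian = πR/180 = 111125 m.
ΔN = Δφ × 111125 = -78.9 m; ΔE = Δλ × 111125 × cos(57.56547°) = -0.00579 × 111125 × 0.536336 = -345.1 m.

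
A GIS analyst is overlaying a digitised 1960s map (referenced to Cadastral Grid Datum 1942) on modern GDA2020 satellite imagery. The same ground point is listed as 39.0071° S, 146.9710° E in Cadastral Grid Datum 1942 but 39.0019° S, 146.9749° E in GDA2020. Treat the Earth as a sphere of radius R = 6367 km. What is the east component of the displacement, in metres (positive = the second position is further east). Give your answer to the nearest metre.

ΔE = 337 m

Δφ = -39.0019° − -39.0071° = +0.0052°; Δλ = 146.9749° − 146.9710° = +0.0039°.
1° along a meridian = πR/180 = 111125 m.
ΔN = Δφ × 111125 = 577.9 m; ΔE = Δλ × 111125 × cos(-39.0071°) = +0.0039 × 111125 × 0.777068 = 336.8 m.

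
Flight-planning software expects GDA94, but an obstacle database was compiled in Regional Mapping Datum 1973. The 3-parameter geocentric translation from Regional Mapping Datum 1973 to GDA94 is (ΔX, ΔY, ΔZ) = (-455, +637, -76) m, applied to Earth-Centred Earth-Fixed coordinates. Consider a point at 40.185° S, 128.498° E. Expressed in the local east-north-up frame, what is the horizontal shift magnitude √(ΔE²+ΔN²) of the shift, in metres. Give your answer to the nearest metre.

448 m

At φ = -40.185°, λ = 128.498°: sin φ = -0.645258, cos φ = 0.763965, sin λ = 0.782630, cos λ = -0.622487.
ΔE = −sin λ·ΔX + cos λ·ΔY = −(0.782630)·(-455) + (-0.622487)·(637) = -40.43 m.
ΔN = −sin φ cos λ·ΔX − sin φ sin λ·ΔY + cos φ·ΔZ = −(-0.645258)(-0.622487)(-455) − (-0.645258)(0.782630)(637) + (0.763965)(-76) = 446.38 m.
Horizontal magnitude = √(ΔE² + ΔN²) = √((-40.43)² + 446.38²) = 448.21 m.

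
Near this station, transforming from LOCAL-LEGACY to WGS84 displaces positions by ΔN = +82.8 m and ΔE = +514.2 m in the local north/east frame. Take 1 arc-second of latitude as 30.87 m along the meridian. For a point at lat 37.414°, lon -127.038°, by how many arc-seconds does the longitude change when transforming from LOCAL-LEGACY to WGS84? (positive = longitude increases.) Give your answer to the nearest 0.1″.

Δλ = 21.0″

At latitude 37.414°, cos φ = 0.794266.
1″ of longitude at this latitude = 30.87 × cos φ = 24.5190 m, so Δλ = 514.2 / 24.5190 = 20.971″.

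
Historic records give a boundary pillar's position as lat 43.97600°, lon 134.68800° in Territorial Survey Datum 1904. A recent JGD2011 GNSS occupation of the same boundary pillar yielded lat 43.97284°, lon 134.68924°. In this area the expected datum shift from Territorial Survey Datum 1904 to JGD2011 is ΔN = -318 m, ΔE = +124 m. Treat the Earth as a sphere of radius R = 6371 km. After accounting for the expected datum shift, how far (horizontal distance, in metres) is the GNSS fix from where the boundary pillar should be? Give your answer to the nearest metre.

Observed coordinate differences: Δφ = -0.00316°, Δλ = +0.00124°.
Converting to metres (1° lat = 111195 m, cos φ = 0.719631): observed ΔN = -351.4 m, observed ΔE = 99.2 m.
Subtracting the expected shift leaves a residual of -351.4 − (-318) = -33.4 m north and 99.2 − (124) = -24.8 m east.
Residual distance = √((-33.4)² + (-24.8)²) = 41.6 m.

42 m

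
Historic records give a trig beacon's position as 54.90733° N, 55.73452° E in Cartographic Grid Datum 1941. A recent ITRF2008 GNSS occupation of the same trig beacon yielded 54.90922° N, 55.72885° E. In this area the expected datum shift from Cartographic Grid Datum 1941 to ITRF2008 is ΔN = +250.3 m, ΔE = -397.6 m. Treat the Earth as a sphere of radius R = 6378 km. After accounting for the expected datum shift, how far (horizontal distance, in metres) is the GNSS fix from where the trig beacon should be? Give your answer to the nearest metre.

53 m

Observed coordinate differences: Δφ = +0.00189°, Δλ = -0.00567°.
Converting to metres (1° lat = 111317 m, cos φ = 0.574901): observed ΔN = 210.4 m, observed ΔE = -362.9 m.
Subtracting the expected shift leaves a residual of 210.4 − (250.3) = -39.9 m north and -362.9 − (-397.6) = 34.7 m east.
Residual distance = √((-39.9)² + 34.7²) = 52.9 m.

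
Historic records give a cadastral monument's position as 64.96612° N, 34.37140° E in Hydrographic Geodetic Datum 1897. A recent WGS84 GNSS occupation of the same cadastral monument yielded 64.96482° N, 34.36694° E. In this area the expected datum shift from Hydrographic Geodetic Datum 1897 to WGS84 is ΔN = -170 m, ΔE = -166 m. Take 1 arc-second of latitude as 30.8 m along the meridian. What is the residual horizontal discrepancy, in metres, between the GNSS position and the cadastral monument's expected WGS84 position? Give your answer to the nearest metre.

50 m

Observed coordinate differences: Δφ = -0.00130°, Δλ = -0.00446°.
Converting to metres (1° lat = 110880 m, cos φ = 0.423154): observed ΔN = -144.1 m, observed ΔE = -209.3 m.
Subtracting the expected shift leaves a residual of -144.1 − (-170) = 25.9 m north and -209.3 − (-166) = -43.3 m east.
Residual distance = √(25.9² + (-43.3)²) = 50.4 m.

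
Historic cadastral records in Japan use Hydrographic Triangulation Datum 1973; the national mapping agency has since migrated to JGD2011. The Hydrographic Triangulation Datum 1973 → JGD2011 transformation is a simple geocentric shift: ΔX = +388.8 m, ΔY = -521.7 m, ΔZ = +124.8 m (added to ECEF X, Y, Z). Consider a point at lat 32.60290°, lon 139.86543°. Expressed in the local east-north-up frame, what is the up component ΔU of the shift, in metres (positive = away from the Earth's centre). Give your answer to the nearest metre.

ΔU = -466 m

The local up (radial) axis is (cos φ cos λ, cos φ sin λ, sin φ), giving ΔU = -250.411 − 283.291 + 67.244 = -466.46 m.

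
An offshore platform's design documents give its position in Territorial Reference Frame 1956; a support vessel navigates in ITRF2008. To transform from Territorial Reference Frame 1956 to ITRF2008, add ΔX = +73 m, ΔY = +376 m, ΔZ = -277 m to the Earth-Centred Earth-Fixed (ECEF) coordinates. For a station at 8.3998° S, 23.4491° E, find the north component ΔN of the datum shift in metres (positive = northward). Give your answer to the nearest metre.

ΔN = -242 m

The local north axis is (−sin φ cos λ, −sin φ sin λ, cos φ), giving ΔN = 9.783 + 21.857 − 274.029 = -242.39 m.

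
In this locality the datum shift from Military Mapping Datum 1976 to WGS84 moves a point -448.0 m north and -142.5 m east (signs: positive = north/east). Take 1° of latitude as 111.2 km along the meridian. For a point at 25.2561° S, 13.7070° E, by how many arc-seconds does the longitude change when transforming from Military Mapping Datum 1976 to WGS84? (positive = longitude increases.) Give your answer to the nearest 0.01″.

At latitude -25.2561°, cos φ = 0.904410.
1° of longitude at this latitude = 111.2 × cos φ = 100.57 km, so Δλ = -142.5 / 100570.4 = -0.0014169° = -5.101″.

Δλ = -5.10″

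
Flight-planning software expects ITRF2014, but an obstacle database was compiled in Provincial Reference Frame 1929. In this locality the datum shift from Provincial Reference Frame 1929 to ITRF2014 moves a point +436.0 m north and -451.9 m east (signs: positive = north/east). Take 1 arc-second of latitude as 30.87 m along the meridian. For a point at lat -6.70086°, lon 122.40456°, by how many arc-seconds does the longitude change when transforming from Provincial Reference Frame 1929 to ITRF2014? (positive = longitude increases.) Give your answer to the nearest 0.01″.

At latitude -6.70086°, cos φ = 0.993169.
1″ of longitude at this latitude = 30.87 × cos φ = 30.6591 m, so Δλ = -451.9 / 30.6591 = -14.739″.

Δλ = -14.74″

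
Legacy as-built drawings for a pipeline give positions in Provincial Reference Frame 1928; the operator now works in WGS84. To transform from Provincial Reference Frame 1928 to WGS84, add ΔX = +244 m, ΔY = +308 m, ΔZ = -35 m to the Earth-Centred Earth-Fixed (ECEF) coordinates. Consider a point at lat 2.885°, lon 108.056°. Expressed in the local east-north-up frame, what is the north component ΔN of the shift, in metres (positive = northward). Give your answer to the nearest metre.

ΔN = -46 m

At φ = 2.885°, λ = 108.056°: sin φ = 0.050331, cos φ = 0.998733, sin λ = 0.950754, cos λ = -0.309946.
ΔN = −sin φ cos λ·ΔX − sin φ sin λ·ΔY + cos φ·ΔZ = −(0.050331)(-0.309946)(244) − (0.050331)(0.950754)(308) + (0.998733)(-35) = -45.89 m.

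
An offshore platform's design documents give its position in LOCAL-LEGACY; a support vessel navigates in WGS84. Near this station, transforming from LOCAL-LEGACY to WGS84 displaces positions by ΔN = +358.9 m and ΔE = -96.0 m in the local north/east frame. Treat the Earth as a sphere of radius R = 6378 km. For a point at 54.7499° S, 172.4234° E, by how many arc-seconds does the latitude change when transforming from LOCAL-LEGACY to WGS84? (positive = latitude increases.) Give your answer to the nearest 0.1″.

On a sphere of radius R, 1 rad of latitude = R, so Δφ = ΔN / R = 358.9 / 6378000 = 5.6272e-05 rad = 11.607″.

Δφ = 11.6″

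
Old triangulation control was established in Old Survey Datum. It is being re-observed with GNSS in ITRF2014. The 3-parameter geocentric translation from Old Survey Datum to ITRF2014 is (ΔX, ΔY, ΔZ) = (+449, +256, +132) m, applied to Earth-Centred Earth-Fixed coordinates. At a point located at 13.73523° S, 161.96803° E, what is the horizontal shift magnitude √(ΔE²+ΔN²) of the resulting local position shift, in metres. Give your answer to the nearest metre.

385 m

The local east axis at (φ, λ) is (−sin λ, cos λ, 0), so ΔE = −sin(161.96803°)·449 + cos(161.96803°)·256 = -382.41 m.
The local north axis is (−sin φ cos λ, −sin φ sin λ, cos φ), giving ΔN = -101.372 + 18.815 + 128.225 = 45.67 m.
Horizontal magnitude = √(ΔE² + ΔN²) = √((-382.41)² + 45.67²) = 385.13 m.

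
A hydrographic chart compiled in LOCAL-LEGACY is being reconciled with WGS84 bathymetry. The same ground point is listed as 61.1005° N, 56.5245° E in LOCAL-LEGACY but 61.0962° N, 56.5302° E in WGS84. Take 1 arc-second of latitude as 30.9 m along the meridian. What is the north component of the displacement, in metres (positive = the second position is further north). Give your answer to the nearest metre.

ΔN = -478 m

Δφ = 61.0962° − 61.1005° = -0.0043°; Δλ = 56.5302° − 56.5245° = +0.0057°.
1° of latitude = 3600 × 30.90 = 111240 m.
ΔN = Δφ × 111240 = -478.3 m; ΔE = Δλ × 111240 × cos(61.1005°) = +0.0057 × 111240 × 0.483275 = 306.4 m.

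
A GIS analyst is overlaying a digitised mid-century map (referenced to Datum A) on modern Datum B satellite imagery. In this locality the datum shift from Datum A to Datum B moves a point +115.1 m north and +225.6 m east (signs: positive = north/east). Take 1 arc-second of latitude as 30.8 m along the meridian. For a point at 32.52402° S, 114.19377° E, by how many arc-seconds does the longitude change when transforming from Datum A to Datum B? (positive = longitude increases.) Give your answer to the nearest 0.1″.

At latitude -32.52402°, cos φ = 0.843166.
1″ of longitude at this latitude = 30.80 × cos φ = 25.9695 m, so Δλ = 225.6 / 25.9695 = 8.687″.

Δλ = 8.7″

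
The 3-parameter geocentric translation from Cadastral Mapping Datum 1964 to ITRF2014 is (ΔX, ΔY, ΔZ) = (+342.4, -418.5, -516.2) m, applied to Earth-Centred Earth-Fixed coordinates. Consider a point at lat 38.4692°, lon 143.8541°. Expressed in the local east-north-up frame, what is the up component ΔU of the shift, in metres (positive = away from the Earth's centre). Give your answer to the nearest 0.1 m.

The local up (radial) axis is (cos φ cos λ, cos φ sin λ, sin φ), giving ΔU = -216.479 − 193.269 − 321.125 = -730.87 m.

ΔU = -730.9 m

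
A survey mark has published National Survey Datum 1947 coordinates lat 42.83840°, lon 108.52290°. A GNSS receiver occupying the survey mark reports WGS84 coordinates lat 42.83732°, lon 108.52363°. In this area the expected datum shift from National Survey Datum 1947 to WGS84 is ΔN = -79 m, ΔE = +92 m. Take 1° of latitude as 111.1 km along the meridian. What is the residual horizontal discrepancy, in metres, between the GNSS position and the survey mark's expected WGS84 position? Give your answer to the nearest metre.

Observed coordinate differences: Δφ = -0.00108°, Δλ = +0.00073°.
Converting to metres (1° lat = 111100 m, cos φ = 0.733274): observed ΔN = -120.0 m, observed ΔE = 59.5 m.
Subtracting the expected shift leaves a residual of -120.0 − (-79) = -41.0 m north and 59.5 − (92) = -32.5 m east.
Residual distance = √((-41.0)² + (-32.5)²) = 52.3 m.

52 m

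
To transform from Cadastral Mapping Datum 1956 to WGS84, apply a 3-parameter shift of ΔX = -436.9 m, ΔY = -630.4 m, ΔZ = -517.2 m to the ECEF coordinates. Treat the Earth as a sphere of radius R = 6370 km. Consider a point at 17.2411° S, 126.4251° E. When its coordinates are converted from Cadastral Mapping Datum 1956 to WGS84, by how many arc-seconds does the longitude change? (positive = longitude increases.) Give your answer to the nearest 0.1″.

Δλ = 24.6″

sin φ = -0.296393, cos φ = 0.955066, sin λ = 0.804634, cos λ = -0.593771.
East component: ΔE = −sin λ·ΔX + cos λ·ΔY = −(0.804634)(-436.9) + (-0.593771)(-630.4) = 725.86 m.
1° of latitude spans πR/180 = 111177 m; at latitude φ, 1° of longitude spans that × cos φ = 106181.8 m, so Δλ = 725.86 / 106181.8 × 3600 = 24.610″.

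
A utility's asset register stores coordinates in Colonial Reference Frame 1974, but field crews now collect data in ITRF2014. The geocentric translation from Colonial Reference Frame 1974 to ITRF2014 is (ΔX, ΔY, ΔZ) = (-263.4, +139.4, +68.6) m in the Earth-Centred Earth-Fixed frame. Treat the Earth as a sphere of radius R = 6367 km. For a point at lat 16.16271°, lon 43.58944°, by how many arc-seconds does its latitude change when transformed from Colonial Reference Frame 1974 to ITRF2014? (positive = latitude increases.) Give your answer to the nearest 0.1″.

sin φ = 0.278366, cos φ = 0.960475, sin λ = 0.689486, cos λ = 0.724299.
North component: ΔN = −sin φ cos λ·ΔX − sin φ sin λ·ΔY + cos φ·ΔZ = −(0.278366)(0.724299)(-263.4) − (0.278366)(0.689486)(139.4) + (0.960475)(68.6) = 92.24 m.
1° of latitude spans πR/180 = 111125 m, so Δφ = 92.24 / 111125 × 3600 = 2.988″.

Δφ = 3.0″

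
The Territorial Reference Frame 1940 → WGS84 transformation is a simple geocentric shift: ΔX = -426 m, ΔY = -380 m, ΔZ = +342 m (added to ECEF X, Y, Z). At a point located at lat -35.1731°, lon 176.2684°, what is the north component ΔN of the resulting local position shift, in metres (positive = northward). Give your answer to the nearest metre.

ΔN = 510 m

At φ = -35.1731°, λ = 176.2684°: sin φ = -0.576049, cos φ = 0.817415, sin λ = 0.065083, cos λ = -0.997880.
ΔN = −sin φ cos λ·ΔX − sin φ sin λ·ΔY + cos φ·ΔZ = −(-0.576049)(-0.997880)(-426) − (-0.576049)(0.065083)(-380) + (0.817415)(342) = 510.19 m.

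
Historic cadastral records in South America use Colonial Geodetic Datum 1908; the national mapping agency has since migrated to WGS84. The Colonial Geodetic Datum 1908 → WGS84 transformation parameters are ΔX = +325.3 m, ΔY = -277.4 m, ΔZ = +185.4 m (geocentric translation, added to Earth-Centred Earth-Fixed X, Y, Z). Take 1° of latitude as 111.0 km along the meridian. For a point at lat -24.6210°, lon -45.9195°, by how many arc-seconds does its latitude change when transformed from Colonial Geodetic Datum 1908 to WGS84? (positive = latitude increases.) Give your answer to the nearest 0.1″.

Δφ = 11.2″

sin φ = -0.416614, cos φ = 0.909083, sin λ = -0.718363, cos λ = 0.695668.
North component: ΔN = −sin φ cos λ·ΔX − sin φ sin λ·ΔY + cos φ·ΔZ = −(-0.416614)(0.695668)(325.3) − (-0.416614)(-0.718363)(-277.4) + (0.909083)(185.4) = 345.84 m.
1° of latitude spans 111000 m, so Δφ = 345.84 / 111000 × 3600 = 11.217″.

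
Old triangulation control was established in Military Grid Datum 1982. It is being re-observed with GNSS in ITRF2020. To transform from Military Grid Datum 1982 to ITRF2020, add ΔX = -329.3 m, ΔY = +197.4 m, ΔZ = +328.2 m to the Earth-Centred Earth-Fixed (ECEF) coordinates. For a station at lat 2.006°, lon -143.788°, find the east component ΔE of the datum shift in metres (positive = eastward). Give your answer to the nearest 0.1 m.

ΔE = -353.8 m

The local east axis at (φ, λ) is (−sin λ, cos λ, 0), so ΔE = −sin(-143.788°)·(-329.3) + cos(-143.788°)·197.4 = -353.81 m.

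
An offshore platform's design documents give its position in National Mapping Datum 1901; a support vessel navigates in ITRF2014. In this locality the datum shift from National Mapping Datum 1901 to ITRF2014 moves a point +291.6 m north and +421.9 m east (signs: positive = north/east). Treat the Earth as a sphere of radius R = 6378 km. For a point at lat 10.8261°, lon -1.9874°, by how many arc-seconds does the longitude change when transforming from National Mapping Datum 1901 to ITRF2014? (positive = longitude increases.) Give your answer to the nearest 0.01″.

Δλ = 13.89″

At latitude 10.8261°, cos φ = 0.982202.
One radian of longitude at latitude φ spans R cos φ, so Δλ = ΔE / (R cos φ) = 421.9 / (6378000 × 0.982202) = 6.7348e-05 rad = 13.892″.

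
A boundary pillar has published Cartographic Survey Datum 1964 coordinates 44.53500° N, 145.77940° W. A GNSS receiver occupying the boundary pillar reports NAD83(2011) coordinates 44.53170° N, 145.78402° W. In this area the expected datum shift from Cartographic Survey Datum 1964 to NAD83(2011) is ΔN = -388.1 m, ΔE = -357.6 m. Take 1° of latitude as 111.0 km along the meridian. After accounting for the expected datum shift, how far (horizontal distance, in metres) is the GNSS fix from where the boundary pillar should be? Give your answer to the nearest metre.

23 m

Observed coordinate differences: Δφ = -0.00330°, Δλ = -0.00462°.
Converting to metres (1° lat = 111000 m, cos φ = 0.712822): observed ΔN = -366.3 m, observed ΔE = -365.5 m.
Subtracting the expected shift leaves a residual of -366.3 − (-388.1) = 21.8 m north and -365.5 − (-357.6) = -7.9 m east.
Residual distance = √(21.8² + (-7.9)²) = 23.2 m.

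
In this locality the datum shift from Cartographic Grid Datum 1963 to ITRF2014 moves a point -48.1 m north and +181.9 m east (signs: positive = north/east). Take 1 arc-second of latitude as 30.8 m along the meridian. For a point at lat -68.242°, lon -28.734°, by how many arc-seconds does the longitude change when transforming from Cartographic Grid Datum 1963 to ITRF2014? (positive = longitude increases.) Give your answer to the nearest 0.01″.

Δλ = 15.93″

At latitude -68.242°, cos φ = 0.370687.
1″ of longitude at this latitude = 30.80 × cos φ = 11.4172 m, so Δλ = 181.9 / 11.4172 = 15.932″.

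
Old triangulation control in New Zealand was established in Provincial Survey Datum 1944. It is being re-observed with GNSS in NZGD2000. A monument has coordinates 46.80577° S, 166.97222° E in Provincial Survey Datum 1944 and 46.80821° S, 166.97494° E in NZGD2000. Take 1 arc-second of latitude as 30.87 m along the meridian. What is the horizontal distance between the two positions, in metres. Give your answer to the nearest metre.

Δφ = -46.80821° − -46.80577° = -0.00244°; Δλ = 166.97494° − 166.97222° = +0.00272°.
1° of latitude = 3600 × 30.87 = 111132 m.
ΔN = Δφ × 111132 = -271.2 m; ΔE = Δλ × 111132 × cos(-46.80577°) = +0.00272 × 111132 × 0.684474 = 206.9 m.
Distance = √(ΔE² + ΔN²) = √(206.9² + (-271.2)²) = 341.1 m.

341 m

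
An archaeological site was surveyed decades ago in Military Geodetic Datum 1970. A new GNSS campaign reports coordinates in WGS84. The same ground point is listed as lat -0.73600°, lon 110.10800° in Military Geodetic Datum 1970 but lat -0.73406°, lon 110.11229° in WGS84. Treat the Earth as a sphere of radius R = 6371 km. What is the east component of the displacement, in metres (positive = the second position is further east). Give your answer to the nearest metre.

Δφ = -0.73406° − -0.73600° = +0.00194°; Δλ = 110.11229° − 110.10800° = +0.00429°.
1° along a meridian = πR/180 = 111195 m.
ΔN = Δφ × 111195 = 215.7 m; ΔE = Δλ × 111195 × cos(-0.73600°) = +0.00429 × 111195 × 0.999917 = 477.0 m.

ΔE = 477 m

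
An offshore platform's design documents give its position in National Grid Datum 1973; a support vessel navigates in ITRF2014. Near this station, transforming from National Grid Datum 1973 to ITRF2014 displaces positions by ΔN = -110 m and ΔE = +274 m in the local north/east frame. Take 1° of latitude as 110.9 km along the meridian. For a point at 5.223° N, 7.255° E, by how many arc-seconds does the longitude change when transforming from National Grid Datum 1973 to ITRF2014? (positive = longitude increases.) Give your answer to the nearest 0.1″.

At latitude 5.223°, cos φ = 0.995848.
1° of longitude at this latitude = 110.9 × cos φ = 110.44 km, so Δλ = 274.0 / 110439.5 = 0.0024810° = 8.932″.

Δλ = 8.9″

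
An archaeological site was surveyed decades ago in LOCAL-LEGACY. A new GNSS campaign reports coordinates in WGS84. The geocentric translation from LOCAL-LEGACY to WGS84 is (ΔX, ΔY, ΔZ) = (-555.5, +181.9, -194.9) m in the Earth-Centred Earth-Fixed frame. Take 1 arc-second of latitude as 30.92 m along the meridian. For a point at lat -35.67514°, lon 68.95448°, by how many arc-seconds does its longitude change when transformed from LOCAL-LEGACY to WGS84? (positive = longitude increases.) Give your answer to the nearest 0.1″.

sin φ = -0.583189, cos φ = 0.812337, sin λ = 0.933295, cos λ = 0.359110.
East component: ΔE = −sin λ·ΔX + cos λ·ΔY = −(0.933295)(-555.5) + (0.359110)(181.9) = 583.77 m.
1° of latitude spans 3600 × 30.92 = 111312 m; at latitude φ, 1° of longitude spans that × cos φ = 90422.8 m, so Δλ = 583.77 / 90422.8 × 3600 = 23.242″.

Δλ = 23.2″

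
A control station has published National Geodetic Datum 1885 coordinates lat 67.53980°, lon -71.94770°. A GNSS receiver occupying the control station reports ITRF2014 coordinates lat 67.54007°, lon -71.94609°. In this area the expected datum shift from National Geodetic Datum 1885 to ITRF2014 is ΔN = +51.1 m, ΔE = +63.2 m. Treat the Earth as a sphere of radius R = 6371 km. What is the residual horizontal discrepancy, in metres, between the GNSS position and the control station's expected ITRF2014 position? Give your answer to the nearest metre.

22 m

Observed coordinate differences: Δφ = +0.00027°, Δλ = +0.00161°.
Converting to metres (1° lat = 111195 m, cos φ = 0.382042): observed ΔN = 30.0 m, observed ΔE = 68.4 m.
Subtracting the expected shift leaves a residual of 30.0 − (51.1) = -21.1 m north and 68.4 − (63.2) = 5.2 m east.
Residual distance = √((-21.1)² + 5.2²) = 21.7 m.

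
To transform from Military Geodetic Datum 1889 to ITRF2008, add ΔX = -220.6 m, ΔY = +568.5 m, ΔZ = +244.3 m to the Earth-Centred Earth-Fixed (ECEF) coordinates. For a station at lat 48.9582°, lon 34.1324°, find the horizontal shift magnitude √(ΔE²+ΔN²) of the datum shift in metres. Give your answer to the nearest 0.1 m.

597.1 m

At φ = 48.9582°, λ = 34.1324°: sin φ = 0.754231, cos φ = 0.656609, sin λ = 0.561107, cos λ = 0.827743.
ΔE = −sin λ·ΔX + cos λ·ΔY = −(0.561107)·(-220.6) + (0.827743)·(568.5) = 594.35 m.
ΔN = −sin φ cos λ·ΔX − sin φ sin λ·ΔY + cos φ·ΔZ = −(0.754231)(0.827743)(-220.6) − (0.754231)(0.561107)(568.5) + (0.656609)(244.3) = 57.54 m.
Horizontal magnitude = √(ΔE² + ΔN²) = √(594.35² + 57.54²) = 597.13 m.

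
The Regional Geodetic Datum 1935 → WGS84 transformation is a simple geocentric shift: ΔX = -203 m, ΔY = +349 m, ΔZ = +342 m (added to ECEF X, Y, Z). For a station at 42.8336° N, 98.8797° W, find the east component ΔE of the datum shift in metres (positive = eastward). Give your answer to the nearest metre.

At φ = 42.8336°, λ = -98.8797°: sin φ = 0.679871, cos φ = 0.733331, sin λ = -0.988015, cos λ = -0.154360.
ΔE = −sin λ·ΔX + cos λ·ΔY = −(-0.988015)·(-203) + (-0.154360)·(349) = -254.44 m.

ΔE = -254 m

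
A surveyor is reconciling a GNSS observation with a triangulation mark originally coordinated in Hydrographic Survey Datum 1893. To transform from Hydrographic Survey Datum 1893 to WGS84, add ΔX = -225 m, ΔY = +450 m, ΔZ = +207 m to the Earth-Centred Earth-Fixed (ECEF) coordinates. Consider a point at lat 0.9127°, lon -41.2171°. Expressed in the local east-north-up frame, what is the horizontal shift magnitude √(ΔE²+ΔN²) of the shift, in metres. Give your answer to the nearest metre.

The local east axis at (φ, λ) is (−sin λ, cos λ, 0), so ΔE = −sin(-41.2171°)·(-225) + cos(-41.2171°)·450 = 190.24 m.
The local north axis is (−sin φ cos λ, −sin φ sin λ, cos φ), giving ΔN = 2.696 + 4.723 + 206.974 = 214.39 m.
Horizontal magnitude = √(ΔE² + ΔN²) = √(190.24² + 214.39²) = 286.63 m.

287 m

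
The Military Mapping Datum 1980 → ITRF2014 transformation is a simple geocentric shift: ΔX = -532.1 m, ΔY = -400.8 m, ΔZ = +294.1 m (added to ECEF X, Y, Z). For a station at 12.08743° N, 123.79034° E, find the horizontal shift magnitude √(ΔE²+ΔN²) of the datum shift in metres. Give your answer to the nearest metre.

At φ = 12.08743°, λ = 123.79034°: sin φ = 0.209404, cos φ = 0.977829, sin λ = 0.831078, cos λ = -0.556156.
ΔE = −sin λ·ΔX + cos λ·ΔY = −(0.831078)·(-532.1) + (-0.556156)·(-400.8) = 665.12 m.
ΔN = −sin φ cos λ·ΔX − sin φ sin λ·ΔY + cos φ·ΔZ = −(0.209404)(-0.556156)(-532.1) − (0.209404)(0.831078)(-400.8) + (0.977829)(294.1) = 295.36 m.
Horizontal magnitude = √(ΔE² + ΔN²) = √(665.12² + 295.36²) = 727.76 m.

728 m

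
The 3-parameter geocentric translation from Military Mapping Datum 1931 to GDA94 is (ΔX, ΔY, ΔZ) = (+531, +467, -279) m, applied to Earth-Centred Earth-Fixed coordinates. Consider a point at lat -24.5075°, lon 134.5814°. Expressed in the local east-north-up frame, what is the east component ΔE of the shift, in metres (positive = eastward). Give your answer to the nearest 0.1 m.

ΔE = -706.0 m

The local east axis at (φ, λ) is (−sin λ, cos λ, 0), so ΔE = −sin(134.5814°)·531 + cos(134.5814°)·467 = -706.00 m.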